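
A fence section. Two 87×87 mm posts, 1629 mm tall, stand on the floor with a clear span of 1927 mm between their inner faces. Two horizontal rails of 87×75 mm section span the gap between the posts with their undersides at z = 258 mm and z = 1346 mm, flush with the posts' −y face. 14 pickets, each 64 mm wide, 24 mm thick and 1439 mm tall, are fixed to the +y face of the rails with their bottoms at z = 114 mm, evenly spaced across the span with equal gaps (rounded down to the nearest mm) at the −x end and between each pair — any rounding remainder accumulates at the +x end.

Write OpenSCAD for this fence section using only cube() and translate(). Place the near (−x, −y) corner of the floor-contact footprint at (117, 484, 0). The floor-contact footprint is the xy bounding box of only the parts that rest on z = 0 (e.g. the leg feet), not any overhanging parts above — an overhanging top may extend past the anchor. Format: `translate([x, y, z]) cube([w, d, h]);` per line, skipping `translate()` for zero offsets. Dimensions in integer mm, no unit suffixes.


translate([117, 484, 0]) cube([87, 87, 1629]);
translate([2131, 484, 0]) cube([87, 87, 1629]);
translate([204, 484, 258]) cube([1927, 87, 75]);
translate([204, 484, 1346]) cube([1927, 87, 75]);
translate([272, 571, 114]) cube([64, 24, 1439]);
translate([404, 571, 114]) cube([64, 24, 1439]);
translate([536, 571, 114]) cube([64, 24, 1439]);
translate([668, 571, 114]) cube([64, 24, 1439]);
translate([800, 571, 114]) cube([64, 24, 1439]);
translate([932, 571, 114]) cube([64, 24, 1439]);
translate([1064, 571, 114]) cube([64, 24, 1439]);
translate([1196, 571, 114]) cube([64, 24, 1439]);
translate([1328, 571, 114]) cube([64, 24, 1439]);
translate([1460, 571, 114]) cube([64, 24, 1439]);
translate([1592, 571, 114]) cube([64, 24, 1439]);
translate([1724, 571, 114]) cube([64, 24, 1439]);
translate([1856, 571, 114]) cube([64, 24, 1439]);
translate([1988, 571, 114]) cube([64, 24, 1439]);


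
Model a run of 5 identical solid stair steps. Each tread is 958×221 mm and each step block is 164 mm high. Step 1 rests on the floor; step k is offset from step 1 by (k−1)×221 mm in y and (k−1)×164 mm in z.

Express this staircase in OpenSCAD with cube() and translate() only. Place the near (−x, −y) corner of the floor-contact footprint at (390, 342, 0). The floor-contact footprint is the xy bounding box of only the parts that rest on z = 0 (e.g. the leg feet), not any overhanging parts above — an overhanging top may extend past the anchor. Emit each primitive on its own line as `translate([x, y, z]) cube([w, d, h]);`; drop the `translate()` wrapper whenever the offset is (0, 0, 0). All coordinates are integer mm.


translate([390, 342, 0]) cube([958, 221, 164]);
translate([390, 563, 164]) cube([958, 221, 164]);
translate([390, 784, 328]) cube([958, 221, 164]);
translate([390, 1005, 492]) cube([958, 221, 164]);
translate([390, 1226, 656]) cube([958, 221, 164]);


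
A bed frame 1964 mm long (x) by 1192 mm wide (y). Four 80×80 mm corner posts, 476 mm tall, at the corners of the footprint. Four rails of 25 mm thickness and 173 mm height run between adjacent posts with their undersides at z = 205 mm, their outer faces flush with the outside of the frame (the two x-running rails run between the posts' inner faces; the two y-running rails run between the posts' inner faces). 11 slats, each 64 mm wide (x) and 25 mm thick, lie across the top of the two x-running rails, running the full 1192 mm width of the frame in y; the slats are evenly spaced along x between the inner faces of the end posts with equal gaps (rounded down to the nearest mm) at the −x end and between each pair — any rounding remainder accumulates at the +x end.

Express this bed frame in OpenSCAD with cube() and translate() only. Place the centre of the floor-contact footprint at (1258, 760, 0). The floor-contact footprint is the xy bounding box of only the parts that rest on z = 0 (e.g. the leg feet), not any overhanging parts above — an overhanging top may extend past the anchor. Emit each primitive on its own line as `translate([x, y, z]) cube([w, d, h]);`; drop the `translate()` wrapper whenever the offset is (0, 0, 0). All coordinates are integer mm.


translate([276, 164, 0]) cube([80, 80, 476]);
translate([276, 1276, 0]) cube([80, 80, 476]);
translate([2160, 164, 0]) cube([80, 80, 476]);
translate([2160, 1276, 0]) cube([80, 80, 476]);
translate([356, 164, 205]) cube([1804, 25, 173]);
translate([356, 1331, 205]) cube([1804, 25, 173]);
translate([276, 244, 205]) cube([25, 1032, 173]);
translate([2215, 244, 205]) cube([25, 1032, 173]);
translate([447, 164, 378]) cube([64, 1192, 25]);
translate([602, 164, 378]) cube([64, 1192, 25]);
translate([757, 164, 378]) cube([64, 1192, 25]);
translate([912, 164, 378]) cube([64, 1192, 25]);
translate([1067, 164, 378]) cube([64, 1192, 25]);
translate([1222, 164, 378]) cube([64, 1192, 25]);
translate([1377, 164, 378]) cube([64, 1192, 25]);
translate([1532, 164, 378]) cube([64, 1192, 25]);
translate([1687, 164, 378]) cube([64, 1192, 25]);
translate([1842, 164, 378]) cube([64, 1192, 25]);
translate([1997, 164, 378]) cube([64, 1192, 25]);


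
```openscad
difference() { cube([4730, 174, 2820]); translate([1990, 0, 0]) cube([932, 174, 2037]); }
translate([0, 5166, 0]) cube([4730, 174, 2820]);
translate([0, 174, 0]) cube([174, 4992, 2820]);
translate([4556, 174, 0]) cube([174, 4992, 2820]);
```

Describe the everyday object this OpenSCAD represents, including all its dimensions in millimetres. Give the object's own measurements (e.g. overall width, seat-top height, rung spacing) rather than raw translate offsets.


A single room: four walls, each 2820 mm tall and 174 mm thick, enclosing an outside footprint 4730×5340 mm (x × y), no floor or roof. The front and back walls (−y and +y sides) run the full x-width; the side walls fit between their inner faces. A door opening 932 mm wide and 2037 mm tall is cut through the front wall from the floor up, its −x edge 1990 mm from the wall's −x end.


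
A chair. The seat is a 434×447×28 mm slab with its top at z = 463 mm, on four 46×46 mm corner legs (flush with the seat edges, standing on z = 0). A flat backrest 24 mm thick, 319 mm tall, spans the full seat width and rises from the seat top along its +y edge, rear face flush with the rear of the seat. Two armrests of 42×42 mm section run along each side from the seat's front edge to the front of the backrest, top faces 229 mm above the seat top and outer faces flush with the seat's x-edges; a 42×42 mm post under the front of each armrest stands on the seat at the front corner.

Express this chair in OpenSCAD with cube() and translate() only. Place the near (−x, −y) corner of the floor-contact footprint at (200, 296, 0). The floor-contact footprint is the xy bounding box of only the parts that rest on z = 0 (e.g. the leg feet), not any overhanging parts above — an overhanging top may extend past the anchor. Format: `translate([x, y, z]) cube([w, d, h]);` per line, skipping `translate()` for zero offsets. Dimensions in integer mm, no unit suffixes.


translate([200, 296, 435]) cube([434, 447, 28]);
translate([200, 296, 0]) cube([46, 46, 435]);
translate([588, 296, 0]) cube([46, 46, 435]);
translate([200, 697, 0]) cube([46, 46, 435]);
translate([588, 697, 0]) cube([46, 46, 435]);
translate([200, 719, 463]) cube([434, 24, 319]);
translate([200, 296, 650]) cube([42, 423, 42]);
translate([592, 296, 650]) cube([42, 423, 42]);
translate([200, 296, 463]) cube([42, 42, 187]);
translate([592, 296, 463]) cube([42, 42, 187]);


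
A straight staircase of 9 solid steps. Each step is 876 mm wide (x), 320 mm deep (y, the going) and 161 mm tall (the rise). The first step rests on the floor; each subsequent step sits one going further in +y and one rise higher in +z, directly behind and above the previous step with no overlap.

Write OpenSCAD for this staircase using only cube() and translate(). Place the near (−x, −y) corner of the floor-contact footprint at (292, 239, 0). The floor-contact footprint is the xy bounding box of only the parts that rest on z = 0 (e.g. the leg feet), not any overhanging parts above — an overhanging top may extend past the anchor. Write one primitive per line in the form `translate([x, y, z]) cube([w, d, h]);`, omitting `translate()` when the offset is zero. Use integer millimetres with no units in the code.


translate([292, 239, 0]) cube([876, 320, 161]);
translate([292, 559, 161]) cube([876, 320, 161]);
translate([292, 879, 322]) cube([876, 320, 161]);
translate([292, 1199, 483]) cube([876, 320, 161]);
translate([292, 1519, 644]) cube([876, 320, 161]);
translate([292, 1839, 805]) cube([876, 320, 161]);
translate([292, 2159, 966]) cube([876, 320, 161]);
translate([292, 2479, 1127]) cube([876, 320, 161]);
translate([292, 2799, 1288]) cube([876, 320, 161]);


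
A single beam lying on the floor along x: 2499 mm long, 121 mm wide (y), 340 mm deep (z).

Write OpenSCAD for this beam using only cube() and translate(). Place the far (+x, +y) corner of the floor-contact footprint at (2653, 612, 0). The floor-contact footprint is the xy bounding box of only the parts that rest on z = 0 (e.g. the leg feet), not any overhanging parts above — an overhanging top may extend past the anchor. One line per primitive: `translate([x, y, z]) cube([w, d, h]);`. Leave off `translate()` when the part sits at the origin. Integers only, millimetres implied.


translate([154, 491, 0]) cube([2499, 121, 340]);


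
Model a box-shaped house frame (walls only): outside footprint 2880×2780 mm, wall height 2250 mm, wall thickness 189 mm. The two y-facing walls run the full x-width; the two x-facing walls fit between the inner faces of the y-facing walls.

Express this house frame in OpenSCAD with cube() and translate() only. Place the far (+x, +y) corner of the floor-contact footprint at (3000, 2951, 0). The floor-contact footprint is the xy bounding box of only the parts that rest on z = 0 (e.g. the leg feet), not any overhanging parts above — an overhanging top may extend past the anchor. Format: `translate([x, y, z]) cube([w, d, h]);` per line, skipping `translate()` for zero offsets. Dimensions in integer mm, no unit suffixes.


translate([120, 171, 0]) cube([2880, 189, 2250]);
translate([120, 2762, 0]) cube([2880, 189, 2250]);
translate([120, 360, 0]) cube([189, 2402, 2250]);
translate([2811, 360, 0]) cube([189, 2402, 2250]);


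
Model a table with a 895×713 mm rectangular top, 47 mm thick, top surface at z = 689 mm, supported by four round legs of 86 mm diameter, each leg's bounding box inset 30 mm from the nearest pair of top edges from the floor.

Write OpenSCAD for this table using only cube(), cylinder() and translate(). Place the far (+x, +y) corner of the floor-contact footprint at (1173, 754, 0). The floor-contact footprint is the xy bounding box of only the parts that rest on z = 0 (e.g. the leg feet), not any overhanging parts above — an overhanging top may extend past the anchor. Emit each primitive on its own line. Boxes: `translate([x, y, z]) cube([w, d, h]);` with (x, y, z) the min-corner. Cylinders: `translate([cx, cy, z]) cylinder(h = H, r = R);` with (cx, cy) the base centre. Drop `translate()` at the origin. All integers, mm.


// leg_h = 689 - 47 = 642
translate([308, 71, 642]) cube([895, 713, 47]);
translate([381, 144, 0]) cylinder(h = 642, r = 43);
translate([1130, 144, 0]) cylinder(h = 642, r = 43);
translate([381, 711, 0]) cylinder(h = 642, r = 43);
translate([1130, 711, 0]) cylinder(h = 642, r = 43);


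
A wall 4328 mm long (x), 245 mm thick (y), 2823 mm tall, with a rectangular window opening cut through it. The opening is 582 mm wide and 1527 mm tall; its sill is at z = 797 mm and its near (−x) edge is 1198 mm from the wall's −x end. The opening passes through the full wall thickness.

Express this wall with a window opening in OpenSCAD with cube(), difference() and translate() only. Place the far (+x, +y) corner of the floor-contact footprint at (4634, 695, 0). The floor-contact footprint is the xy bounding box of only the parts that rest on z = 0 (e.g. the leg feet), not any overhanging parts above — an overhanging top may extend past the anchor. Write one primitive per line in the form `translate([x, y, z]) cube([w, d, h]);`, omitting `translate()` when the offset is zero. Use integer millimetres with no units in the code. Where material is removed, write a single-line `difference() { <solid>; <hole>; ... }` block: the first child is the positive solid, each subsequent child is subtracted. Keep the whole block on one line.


difference() { translate([306, 450, 0]) cube([4328, 245, 2823]); translate([1504, 450, 797]) cube([582, 245, 1527]); }


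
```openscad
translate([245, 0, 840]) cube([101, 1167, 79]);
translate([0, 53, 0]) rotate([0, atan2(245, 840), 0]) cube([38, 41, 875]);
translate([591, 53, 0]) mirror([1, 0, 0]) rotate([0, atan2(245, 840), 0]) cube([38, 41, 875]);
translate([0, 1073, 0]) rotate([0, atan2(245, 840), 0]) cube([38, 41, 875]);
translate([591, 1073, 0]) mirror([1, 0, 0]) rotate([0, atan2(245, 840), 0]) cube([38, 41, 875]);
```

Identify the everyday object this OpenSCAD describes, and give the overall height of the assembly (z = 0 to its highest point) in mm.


A sawhorse. The overall height is 919 mm.

A beam across two mirrored pairs of raked legs — a sawhorse. The beam's underside is at z = 840 (matching the legs' vertical rise in atan2(245, 840)) and the beam is 79 mm tall, so its top is at 840 + 79 = 919 mm. The raked legs top out at the beam's underside, so that is the highest point.


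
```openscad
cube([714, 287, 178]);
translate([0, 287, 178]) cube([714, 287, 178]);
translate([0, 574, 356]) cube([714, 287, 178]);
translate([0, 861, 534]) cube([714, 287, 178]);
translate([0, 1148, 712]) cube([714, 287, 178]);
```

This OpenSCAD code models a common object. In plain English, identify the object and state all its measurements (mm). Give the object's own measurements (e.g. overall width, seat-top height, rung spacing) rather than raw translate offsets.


A straight staircase of 5 solid steps. Each step is 714 mm wide (x), 287 mm deep (y, the going) and 178 mm tall (the rise). The first step rests on the floor; each subsequent step sits one going further in +y and one rise higher in +z, directly behind and above the previous step with no overlap.


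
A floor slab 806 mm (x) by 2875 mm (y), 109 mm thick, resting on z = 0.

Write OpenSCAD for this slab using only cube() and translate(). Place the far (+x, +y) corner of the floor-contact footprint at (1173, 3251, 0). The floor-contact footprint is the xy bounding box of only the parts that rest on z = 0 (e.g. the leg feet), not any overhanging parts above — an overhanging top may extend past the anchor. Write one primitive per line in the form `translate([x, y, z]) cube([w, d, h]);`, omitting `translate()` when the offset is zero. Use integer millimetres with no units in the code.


translate([367, 376, 0]) cube([806, 2875, 109]);


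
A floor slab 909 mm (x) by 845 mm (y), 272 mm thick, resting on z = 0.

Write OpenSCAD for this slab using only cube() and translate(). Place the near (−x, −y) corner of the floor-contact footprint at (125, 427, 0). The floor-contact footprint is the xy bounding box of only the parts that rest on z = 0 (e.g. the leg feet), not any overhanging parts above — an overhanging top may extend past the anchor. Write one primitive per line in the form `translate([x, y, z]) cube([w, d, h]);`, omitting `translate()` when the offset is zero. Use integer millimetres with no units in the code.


translate([125, 427, 0]) cube([909, 845, 272]);


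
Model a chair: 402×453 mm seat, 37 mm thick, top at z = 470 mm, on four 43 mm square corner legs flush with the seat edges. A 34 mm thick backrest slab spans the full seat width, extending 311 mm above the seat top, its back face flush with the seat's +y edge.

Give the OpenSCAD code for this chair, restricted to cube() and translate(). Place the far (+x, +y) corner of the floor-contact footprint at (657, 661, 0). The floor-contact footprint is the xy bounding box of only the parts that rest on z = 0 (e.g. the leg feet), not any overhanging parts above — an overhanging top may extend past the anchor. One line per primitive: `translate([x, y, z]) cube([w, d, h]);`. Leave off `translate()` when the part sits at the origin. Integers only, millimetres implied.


// leg_h = 470 - 37 = 433
translate([255, 208, 433]) cube([402, 453, 37]);
translate([255, 208, 0]) cube([43, 43, 433]);
translate([614, 208, 0]) cube([43, 43, 433]);
translate([255, 618, 0]) cube([43, 43, 433]);
translate([614, 618, 0]) cube([43, 43, 433]);
translate([255, 627, 470]) cube([402, 34, 311]);


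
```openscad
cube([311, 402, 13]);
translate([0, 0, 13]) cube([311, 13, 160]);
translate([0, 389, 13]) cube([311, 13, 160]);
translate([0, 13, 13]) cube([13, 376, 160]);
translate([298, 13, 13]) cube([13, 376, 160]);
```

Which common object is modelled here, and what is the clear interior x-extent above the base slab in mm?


An open box. The internal width is 285 mm.

A 311×402 base slab with four walls standing on it — an open box. The base is 311 mm wide and the walls are 13 mm thick, so the internal width is 311 − 2 × 13 = 285 mm.


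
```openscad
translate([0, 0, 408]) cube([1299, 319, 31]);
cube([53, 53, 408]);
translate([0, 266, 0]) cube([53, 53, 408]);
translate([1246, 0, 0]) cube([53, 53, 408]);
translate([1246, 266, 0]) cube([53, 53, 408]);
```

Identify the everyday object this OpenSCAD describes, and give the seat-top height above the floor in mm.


A bench. The seat-top height is 439 mm.

A long slab on four corner posts — a bench. The slab sits at z = 408 with thickness 31, so the top is 408 + 31 = 439 mm.


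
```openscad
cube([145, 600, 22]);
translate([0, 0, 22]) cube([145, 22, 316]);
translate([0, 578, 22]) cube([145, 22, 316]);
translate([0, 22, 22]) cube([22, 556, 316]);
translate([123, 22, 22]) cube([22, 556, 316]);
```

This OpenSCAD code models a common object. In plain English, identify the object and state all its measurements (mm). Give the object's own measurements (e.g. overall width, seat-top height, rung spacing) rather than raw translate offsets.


An open-topped rectangular box: outside dimensions 145×600×338 mm, with a uniform wall and base thickness of 22 mm. The base is a full 145×600 slab on the floor; four walls sit on top of the base. The front and back walls (the −y and +y sides) span the full width; the two side walls fit between them.


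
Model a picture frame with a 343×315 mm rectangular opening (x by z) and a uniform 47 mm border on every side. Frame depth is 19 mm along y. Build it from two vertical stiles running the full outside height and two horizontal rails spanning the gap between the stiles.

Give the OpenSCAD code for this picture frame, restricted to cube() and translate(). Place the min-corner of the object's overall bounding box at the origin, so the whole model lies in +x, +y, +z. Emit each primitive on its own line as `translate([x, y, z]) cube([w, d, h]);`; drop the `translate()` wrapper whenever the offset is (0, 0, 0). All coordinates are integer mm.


cube([47, 19, 409]);
translate([390, 0, 0]) cube([47, 19, 409]);
translate([47, 0, 0]) cube([343, 19, 47]);
translate([47, 0, 362]) cube([343, 19, 47]);


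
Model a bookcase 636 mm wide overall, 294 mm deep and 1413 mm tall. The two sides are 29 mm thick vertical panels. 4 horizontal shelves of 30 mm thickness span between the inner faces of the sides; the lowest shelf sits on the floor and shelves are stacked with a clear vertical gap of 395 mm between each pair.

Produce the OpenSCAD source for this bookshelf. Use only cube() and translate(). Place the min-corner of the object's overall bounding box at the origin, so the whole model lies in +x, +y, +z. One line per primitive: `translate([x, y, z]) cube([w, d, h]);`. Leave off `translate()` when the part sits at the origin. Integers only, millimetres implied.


cube([29, 294, 1413]);
translate([607, 0, 0]) cube([29, 294, 1413]);
translate([29, 0, 0]) cube([578, 294, 30]);
translate([29, 0, 425]) cube([578, 294, 30]);
translate([29, 0, 850]) cube([578, 294, 30]);
translate([29, 0, 1275]) cube([578, 294, 30]);


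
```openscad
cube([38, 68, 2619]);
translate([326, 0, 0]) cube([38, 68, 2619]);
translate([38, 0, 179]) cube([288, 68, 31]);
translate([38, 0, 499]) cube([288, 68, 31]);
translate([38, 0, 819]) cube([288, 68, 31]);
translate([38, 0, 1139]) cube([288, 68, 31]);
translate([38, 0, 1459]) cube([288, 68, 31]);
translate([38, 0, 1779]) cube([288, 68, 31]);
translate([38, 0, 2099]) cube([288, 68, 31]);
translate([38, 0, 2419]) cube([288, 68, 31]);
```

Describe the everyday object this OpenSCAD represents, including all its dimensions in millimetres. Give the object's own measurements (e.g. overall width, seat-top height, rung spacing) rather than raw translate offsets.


A straight ladder. Two 38×68 mm vertical rails, 2619 mm tall, stand 364 mm apart (outside-to-outside) with their front faces coplanar on the −y side. 8 rungs, each 68 mm deep and 31 mm tall, span between the inner faces of the rails, front faces flush with the rails. The lowest rung's underside is at z = 179 mm and rungs are spaced 320 mm apart (underside to underside).


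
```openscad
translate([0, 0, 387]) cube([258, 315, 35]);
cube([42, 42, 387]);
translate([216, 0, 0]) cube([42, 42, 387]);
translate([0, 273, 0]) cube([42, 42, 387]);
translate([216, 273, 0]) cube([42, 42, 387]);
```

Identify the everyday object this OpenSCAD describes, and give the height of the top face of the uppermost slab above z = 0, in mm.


A stool. The seat height is 422 mm.

A 258×315×35 slab at z = 387 on four corner posts — a stool. The seat top is 387 + 35 = 422 mm.


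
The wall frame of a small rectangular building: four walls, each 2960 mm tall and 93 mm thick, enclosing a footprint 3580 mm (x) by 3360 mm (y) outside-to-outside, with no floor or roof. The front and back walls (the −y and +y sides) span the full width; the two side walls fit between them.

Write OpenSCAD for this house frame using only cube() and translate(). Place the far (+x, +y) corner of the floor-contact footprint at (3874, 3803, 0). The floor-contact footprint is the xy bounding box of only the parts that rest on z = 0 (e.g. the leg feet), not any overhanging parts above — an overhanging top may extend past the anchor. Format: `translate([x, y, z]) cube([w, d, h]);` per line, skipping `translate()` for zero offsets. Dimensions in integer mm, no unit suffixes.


translate([294, 443, 0]) cube([3580, 93, 2960]);
translate([294, 3710, 0]) cube([3580, 93, 2960]);
translate([294, 536, 0]) cube([93, 3174, 2960]);
translate([3781, 536, 0]) cube([93, 3174, 2960]);


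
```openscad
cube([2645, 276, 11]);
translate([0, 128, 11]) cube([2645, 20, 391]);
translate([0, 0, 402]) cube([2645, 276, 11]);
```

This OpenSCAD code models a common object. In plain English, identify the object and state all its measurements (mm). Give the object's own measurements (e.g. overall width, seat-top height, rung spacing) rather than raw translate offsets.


An I-beam lying along x, 2645 mm long. Overall section height 413 mm. Two flanges 276 mm wide (y) and 11 mm thick, one on the floor and one at the top; a web 20 mm thick runs between them, centred on the flange width.


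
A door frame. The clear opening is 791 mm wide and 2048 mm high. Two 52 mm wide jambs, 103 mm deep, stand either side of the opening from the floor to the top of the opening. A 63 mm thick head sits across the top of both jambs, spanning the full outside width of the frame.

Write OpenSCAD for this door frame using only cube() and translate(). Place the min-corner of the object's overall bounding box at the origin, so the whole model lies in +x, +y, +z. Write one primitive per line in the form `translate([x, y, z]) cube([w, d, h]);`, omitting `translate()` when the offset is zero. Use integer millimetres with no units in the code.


cube([52, 103, 2048]);
translate([843, 0, 0]) cube([52, 103, 2048]);
translate([0, 0, 2048]) cube([895, 103, 63]);


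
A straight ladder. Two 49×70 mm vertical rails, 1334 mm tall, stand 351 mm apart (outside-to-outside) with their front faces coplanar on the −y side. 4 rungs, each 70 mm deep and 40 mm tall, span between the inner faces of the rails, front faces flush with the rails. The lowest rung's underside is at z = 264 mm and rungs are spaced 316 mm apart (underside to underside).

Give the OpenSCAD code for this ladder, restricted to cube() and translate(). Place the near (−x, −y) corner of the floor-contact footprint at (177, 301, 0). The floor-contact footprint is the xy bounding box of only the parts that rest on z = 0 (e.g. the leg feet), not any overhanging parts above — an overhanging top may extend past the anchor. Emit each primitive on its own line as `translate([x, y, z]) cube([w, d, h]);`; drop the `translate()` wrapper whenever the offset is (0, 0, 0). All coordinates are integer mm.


translate([177, 301, 0]) cube([49, 70, 1334]);
translate([479, 301, 0]) cube([49, 70, 1334]);
translate([226, 301, 264]) cube([253, 70, 40]);
translate([226, 301, 580]) cube([253, 70, 40]);
translate([226, 301, 896]) cube([253, 70, 40]);
translate([226, 301, 1212]) cube([253, 70, 40]);


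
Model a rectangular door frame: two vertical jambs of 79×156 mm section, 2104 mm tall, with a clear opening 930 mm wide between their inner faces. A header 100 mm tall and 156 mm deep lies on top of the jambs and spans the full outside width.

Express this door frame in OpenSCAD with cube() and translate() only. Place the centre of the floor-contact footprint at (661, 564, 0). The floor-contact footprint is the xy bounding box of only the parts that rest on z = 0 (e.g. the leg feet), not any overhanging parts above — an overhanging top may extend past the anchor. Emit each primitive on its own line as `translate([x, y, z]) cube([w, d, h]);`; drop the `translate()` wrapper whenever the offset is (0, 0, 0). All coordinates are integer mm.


translate([117, 486, 0]) cube([79, 156, 2104]);
translate([1126, 486, 0]) cube([79, 156, 2104]);
translate([117, 486, 2104]) cube([1088, 156, 100]);


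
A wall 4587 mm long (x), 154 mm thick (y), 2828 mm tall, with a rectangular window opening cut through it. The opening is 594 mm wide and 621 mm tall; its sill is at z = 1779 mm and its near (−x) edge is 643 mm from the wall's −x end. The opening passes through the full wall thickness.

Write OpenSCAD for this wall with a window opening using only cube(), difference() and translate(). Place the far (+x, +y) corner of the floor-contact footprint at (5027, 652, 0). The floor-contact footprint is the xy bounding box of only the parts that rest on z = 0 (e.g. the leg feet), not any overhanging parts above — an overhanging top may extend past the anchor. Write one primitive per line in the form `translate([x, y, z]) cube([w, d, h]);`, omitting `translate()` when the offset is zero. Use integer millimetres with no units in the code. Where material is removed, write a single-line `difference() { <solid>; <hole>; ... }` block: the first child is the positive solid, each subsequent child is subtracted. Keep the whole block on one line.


difference() { translate([440, 498, 0]) cube([4587, 154, 2828]); translate([1083, 498, 1779]) cube([594, 154, 621]); }


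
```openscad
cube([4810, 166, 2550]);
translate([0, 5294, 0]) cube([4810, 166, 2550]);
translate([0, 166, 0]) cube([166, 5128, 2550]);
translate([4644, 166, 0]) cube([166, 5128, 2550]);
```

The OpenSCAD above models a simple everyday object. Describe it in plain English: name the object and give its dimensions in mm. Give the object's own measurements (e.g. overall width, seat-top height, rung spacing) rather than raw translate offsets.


The wall frame of a small rectangular building: four walls, each 2550 mm tall and 166 mm thick, enclosing a footprint 4810 mm (x) by 5460 mm (y) outside-to-outside, with no floor or roof. The front and back walls (the −y and +y sides) span the full width; the two side walls fit between them.


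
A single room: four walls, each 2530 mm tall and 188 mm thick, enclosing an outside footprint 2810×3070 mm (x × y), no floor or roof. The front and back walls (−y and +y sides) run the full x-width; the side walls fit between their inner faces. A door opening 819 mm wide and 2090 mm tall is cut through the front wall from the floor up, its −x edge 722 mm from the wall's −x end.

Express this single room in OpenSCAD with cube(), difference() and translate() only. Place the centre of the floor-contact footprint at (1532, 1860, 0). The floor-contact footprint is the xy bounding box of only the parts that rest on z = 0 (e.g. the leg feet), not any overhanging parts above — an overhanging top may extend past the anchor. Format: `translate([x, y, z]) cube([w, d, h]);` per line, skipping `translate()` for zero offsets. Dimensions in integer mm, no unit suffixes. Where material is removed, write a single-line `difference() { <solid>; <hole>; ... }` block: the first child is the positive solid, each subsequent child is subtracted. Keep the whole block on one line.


difference() { translate([127, 325, 0]) cube([2810, 188, 2530]); translate([849, 325, 0]) cube([819, 188, 2090]); }
translate([127, 3207, 0]) cube([2810, 188, 2530]);
translate([127, 513, 0]) cube([188, 2694, 2530]);
translate([2749, 513, 0]) cube([188, 2694, 2530]);


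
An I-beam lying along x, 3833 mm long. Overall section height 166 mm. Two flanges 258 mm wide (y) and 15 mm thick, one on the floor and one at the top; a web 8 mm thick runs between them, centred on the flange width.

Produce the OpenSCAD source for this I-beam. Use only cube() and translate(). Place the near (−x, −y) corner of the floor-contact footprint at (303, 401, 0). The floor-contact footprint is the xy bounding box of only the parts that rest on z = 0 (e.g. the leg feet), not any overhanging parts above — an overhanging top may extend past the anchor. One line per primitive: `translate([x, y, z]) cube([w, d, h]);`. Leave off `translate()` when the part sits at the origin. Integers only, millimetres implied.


translate([303, 401, 0]) cube([3833, 258, 15]);
translate([303, 526, 15]) cube([3833, 8, 136]);
translate([303, 401, 151]) cube([3833, 258, 15]);


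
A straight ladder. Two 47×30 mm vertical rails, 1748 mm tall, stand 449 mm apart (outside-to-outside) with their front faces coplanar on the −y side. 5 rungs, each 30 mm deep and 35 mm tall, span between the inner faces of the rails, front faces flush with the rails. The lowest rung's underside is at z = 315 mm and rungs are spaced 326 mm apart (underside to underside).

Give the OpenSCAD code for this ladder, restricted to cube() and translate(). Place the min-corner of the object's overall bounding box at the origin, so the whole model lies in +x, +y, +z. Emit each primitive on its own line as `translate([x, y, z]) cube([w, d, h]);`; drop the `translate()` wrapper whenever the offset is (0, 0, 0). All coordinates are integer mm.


cube([47, 30, 1748]);
translate([402, 0, 0]) cube([47, 30, 1748]);
translate([47, 0, 315]) cube([355, 30, 35]);
translate([47, 0, 641]) cube([355, 30, 35]);
translate([47, 0, 967]) cube([355, 30, 35]);
translate([47, 0, 1293]) cube([355, 30, 35]);
translate([47, 0, 1619]) cube([355, 30, 35]);


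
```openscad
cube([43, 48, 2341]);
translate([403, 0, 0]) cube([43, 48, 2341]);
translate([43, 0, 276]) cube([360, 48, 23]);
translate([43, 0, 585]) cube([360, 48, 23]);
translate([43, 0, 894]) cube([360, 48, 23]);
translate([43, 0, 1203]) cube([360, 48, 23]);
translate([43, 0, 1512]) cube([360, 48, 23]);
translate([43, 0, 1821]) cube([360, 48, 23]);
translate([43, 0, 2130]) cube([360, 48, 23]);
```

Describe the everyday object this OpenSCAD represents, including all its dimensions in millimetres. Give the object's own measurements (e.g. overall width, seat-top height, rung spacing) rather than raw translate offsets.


A straight ladder. Two 43×48 mm vertical rails, 2341 mm tall, stand 446 mm apart (outside-to-outside) with their front faces coplanar on the −y side. 7 rungs, each 48 mm deep and 23 mm tall, span between the inner faces of the rails, front faces flush with the rails. The lowest rung's underside is at z = 276 mm and rungs are spaced 309 mm apart (underside to underside).


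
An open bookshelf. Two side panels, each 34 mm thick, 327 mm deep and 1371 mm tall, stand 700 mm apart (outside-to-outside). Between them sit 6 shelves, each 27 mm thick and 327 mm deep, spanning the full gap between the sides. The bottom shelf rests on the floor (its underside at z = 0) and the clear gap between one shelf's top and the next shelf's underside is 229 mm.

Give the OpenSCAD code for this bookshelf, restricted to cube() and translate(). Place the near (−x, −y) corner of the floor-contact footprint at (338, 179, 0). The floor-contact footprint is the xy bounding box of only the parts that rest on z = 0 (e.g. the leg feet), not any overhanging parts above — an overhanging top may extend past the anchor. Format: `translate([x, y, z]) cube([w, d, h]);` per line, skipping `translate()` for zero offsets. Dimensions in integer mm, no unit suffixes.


translate([338, 179, 0]) cube([34, 327, 1371]);
translate([1004, 179, 0]) cube([34, 327, 1371]);
translate([372, 179, 0]) cube([632, 327, 27]);
translate([372, 179, 256]) cube([632, 327, 27]);
translate([372, 179, 512]) cube([632, 327, 27]);
translate([372, 179, 768]) cube([632, 327, 27]);
translate([372, 179, 1024]) cube([632, 327, 27]);
translate([372, 179, 1280]) cube([632, 327, 27]);


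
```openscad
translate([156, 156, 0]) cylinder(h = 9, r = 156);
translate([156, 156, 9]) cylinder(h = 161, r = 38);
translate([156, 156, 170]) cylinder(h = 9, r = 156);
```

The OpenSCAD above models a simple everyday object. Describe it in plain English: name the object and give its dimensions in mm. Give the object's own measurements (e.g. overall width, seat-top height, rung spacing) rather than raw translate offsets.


A spool: two coaxial disc flanges of radius 156 mm and thickness 9 mm, joined by a core cylinder of radius 38 mm and height 161 mm. The lower flange rests on z = 0 and the three cylinders share a vertical axis.


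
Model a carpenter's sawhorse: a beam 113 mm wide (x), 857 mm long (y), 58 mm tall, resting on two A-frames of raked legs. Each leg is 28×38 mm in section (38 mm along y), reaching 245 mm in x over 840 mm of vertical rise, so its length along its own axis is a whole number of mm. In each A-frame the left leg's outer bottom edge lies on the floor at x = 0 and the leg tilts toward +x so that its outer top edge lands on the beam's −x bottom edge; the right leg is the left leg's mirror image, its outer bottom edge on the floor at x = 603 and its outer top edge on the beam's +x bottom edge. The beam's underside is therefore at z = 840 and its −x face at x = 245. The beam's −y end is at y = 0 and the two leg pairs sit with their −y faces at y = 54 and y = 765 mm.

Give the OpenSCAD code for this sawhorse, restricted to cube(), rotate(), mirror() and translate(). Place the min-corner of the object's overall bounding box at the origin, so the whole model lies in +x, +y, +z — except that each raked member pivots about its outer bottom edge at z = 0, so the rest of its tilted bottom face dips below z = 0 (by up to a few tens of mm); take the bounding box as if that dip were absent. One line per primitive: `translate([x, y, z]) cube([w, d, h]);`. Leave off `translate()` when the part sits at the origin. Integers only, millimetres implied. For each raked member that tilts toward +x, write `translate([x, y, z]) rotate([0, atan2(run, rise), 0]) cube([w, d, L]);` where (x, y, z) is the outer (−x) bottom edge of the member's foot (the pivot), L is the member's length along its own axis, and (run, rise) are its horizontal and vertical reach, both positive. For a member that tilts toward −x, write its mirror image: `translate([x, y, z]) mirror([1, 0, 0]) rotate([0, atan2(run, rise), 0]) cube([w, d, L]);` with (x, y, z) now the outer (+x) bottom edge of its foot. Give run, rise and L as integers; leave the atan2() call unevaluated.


translate([245, 0, 840]) cube([113, 857, 58]);
translate([0, 54, 0]) rotate([0, atan2(245, 840), 0]) cube([28, 38, 875]);
translate([603, 54, 0]) mirror([1, 0, 0]) rotate([0, atan2(245, 840), 0]) cube([28, 38, 875]);
translate([0, 765, 0]) rotate([0, atan2(245, 840), 0]) cube([28, 38, 875]);
translate([603, 765, 0]) mirror([1, 0, 0]) rotate([0, atan2(245, 840), 0]) cube([28, 38, 875]);


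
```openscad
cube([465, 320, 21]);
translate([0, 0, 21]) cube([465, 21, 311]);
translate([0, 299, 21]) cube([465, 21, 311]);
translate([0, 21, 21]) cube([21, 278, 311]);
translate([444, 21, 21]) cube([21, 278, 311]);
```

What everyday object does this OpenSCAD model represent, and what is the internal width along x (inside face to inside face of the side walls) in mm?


An open box. The internal width is 423 mm.

A 465×320 base slab with four walls standing on it — an open box. The base is 465 mm wide and the walls are 21 mm thick, so the internal width is 465 − 2 × 21 = 423 mm.


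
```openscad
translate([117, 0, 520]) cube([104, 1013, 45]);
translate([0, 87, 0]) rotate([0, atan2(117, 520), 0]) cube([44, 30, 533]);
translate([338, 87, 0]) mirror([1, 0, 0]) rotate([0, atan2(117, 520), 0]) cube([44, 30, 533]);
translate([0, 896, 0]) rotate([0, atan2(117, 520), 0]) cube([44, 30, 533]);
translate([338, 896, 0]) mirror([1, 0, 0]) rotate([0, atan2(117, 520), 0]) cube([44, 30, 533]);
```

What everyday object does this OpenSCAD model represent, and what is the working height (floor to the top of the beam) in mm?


A sawhorse. The overall height is 565 mm.

A beam across two mirrored pairs of raked legs — a sawhorse. The beam's underside is at z = 520 (matching the legs' vertical rise in atan2(117, 520)) and the beam is 45 mm tall, so its top is at 520 + 45 = 565 mm. The raked legs top out at the beam's underside, so that is the highest point.


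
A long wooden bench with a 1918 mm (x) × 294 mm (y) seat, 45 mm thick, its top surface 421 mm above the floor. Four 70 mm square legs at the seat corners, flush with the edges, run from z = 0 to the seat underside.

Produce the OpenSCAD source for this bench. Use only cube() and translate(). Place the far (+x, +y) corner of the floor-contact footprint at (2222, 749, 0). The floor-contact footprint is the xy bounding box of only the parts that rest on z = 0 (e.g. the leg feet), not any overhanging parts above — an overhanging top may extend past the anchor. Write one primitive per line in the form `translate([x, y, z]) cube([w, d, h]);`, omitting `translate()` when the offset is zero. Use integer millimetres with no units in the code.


translate([304, 455, 376]) cube([1918, 294, 45]);
translate([304, 455, 0]) cube([70, 70, 376]);
translate([304, 679, 0]) cube([70, 70, 376]);
translate([2152, 455, 0]) cube([70, 70, 376]);
translate([2152, 679, 0]) cube([70, 70, 376]);


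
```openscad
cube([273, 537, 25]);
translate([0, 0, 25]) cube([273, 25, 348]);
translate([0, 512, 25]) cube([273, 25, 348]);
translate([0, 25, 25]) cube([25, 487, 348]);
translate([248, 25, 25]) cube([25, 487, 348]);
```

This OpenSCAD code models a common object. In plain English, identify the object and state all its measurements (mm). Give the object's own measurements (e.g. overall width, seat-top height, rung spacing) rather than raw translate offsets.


An open-topped rectangular box: outside dimensions 273×537×373 mm, with a uniform wall and base thickness of 25 mm. The base is a full 273×537 slab on the floor; four walls sit on top of the base. The front and back walls (the −y and +y sides) span the full width; the two side walls fit between them.


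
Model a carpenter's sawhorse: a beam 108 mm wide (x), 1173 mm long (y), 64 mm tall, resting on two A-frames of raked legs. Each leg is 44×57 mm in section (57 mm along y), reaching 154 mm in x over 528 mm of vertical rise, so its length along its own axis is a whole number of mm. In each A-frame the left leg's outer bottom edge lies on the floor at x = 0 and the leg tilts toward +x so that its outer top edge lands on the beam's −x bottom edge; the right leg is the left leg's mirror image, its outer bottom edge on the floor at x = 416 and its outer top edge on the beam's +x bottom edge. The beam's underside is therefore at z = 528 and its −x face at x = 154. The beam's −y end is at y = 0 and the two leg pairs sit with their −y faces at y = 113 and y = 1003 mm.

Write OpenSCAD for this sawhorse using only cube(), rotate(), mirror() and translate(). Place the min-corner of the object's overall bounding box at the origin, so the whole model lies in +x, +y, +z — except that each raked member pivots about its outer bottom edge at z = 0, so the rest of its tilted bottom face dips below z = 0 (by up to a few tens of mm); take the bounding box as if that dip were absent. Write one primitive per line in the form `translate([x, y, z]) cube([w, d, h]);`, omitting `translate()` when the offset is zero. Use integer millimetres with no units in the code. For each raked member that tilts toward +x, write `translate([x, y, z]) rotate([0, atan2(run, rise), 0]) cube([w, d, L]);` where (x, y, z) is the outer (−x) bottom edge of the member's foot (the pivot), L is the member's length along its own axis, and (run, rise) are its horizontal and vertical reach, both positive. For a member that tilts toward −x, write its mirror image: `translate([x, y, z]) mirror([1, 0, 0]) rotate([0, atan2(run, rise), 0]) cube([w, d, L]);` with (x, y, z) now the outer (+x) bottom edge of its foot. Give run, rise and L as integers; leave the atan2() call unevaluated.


translate([154, 0, 528]) cube([108, 1173, 64]);
translate([0, 113, 0]) rotate([0, atan2(154, 528), 0]) cube([44, 57, 550]);
translate([416, 113, 0]) mirror([1, 0, 0]) rotate([0, atan2(154, 528), 0]) cube([44, 57, 550]);
translate([0, 1003, 0]) rotate([0, atan2(154, 528), 0]) cube([44, 57, 550]);
translate([416, 1003, 0]) mirror([1, 0, 0]) rotate([0, atan2(154, 528), 0]) cube([44, 57, 550]);
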